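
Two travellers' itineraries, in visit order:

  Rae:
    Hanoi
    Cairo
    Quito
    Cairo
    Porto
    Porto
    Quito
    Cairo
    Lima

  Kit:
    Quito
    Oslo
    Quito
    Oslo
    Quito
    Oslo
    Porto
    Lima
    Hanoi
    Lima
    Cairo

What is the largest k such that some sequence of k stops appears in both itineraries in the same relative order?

3

One common subsequence of length 3: Quito (Rae #3, Kit #5), then Porto (Rae #5, Kit #7), then Cairo (Rae #8, Kit #11). Since dp[9][11] = 3, nothing longer is possible.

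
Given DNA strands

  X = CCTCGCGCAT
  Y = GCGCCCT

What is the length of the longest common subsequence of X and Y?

5

Pick C (X #1, Y #2), then C (X #4, Y #4), then C (X #6, Y #5), then C (X #8, Y #6), then T (X #10, Y #7); all 5 bases appear in both, in order. Since dp[10][7] = 5, nothing longer is possible.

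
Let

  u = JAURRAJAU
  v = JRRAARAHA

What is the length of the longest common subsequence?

One common subsequence of length 5: J [1,1]; then A [2,5]; then R [5,6]; then A [6,7]; then A [8,9], and the DP table's final entry dp[9][9] is also 5, so no common subsequence is longer.

5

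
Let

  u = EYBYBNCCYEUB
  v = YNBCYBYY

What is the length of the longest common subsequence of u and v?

Match Y at u[2]=v[1], B at u[3]=v[3], Y at u[4]=v[5], B at u[5]=v[6], Y at u[9]=v[8] — 5 characters in the same relative order in both. The LCS DP gives dp[12][8] = 5, so this is optimal.

5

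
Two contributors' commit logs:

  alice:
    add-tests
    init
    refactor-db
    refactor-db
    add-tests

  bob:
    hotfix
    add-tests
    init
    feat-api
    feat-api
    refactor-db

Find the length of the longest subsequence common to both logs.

3

Taking add-tests (alice #1, bob #2), init (alice #2, bob #3), refactor-db (alice #4, bob #6) gives a common subsequence of length 3. The LCS DP gives dp[5][6] = 3, so this is optimal.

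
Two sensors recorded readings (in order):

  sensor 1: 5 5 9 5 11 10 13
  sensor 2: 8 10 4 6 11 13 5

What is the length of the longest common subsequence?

Match 11 at sensor 1[5]=sensor 2[5], 13 at sensor 1[7]=sensor 2[6] — 2 values in the same relative order in both. Since dp[7][7] = 2, nothing longer is possible.

2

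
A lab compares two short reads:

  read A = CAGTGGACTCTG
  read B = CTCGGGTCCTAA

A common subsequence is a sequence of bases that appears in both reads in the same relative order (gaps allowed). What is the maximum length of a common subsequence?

Taking C at read A[1]=read B[3], G at read A[3]=read B[4], G at read A[5]=read B[5], G at read A[6]=read B[6], C at read A[8]=read B[8], C at read A[10]=read B[9], T at read A[11]=read B[10] gives a common subsequence of length 7, and the DP table's final entry dp[12][12] is also 7, so no common subsequence is longer.

7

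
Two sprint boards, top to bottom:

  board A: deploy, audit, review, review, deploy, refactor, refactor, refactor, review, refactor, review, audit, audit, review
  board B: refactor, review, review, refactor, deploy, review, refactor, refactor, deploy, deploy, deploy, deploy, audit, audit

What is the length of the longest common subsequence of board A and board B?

Match review at board A[3]=board B[2] → review at board A[4]=board B[3] → deploy at board A[5]=board B[5] → refactor at board A[6]=board B[7] → refactor at board A[7]=board B[8] → audit at board A[12]=board B[13] → audit at board A[13]=board B[14] — 7 tasks in the same relative order in both. The LCS DP gives dp[14][14] = 7, so this is optimal.

7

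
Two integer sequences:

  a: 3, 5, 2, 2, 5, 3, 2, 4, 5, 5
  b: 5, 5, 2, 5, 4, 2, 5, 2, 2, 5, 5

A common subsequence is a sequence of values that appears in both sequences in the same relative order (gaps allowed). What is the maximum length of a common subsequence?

7

Taking 5 (a #2, b #2); then 2 (a #3, b #3); then 2 (a #4, b #6); then 5 (a #5, b #7); then 2 (a #7, b #9); then 5 (a #9, b #10); then 5 (a #10, b #11) gives a common subsequence of length 7. dp[10][11] = 7 confirms this is the maximum.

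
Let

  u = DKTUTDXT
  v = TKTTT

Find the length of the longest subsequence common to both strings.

4

Let dp[i][j] be the LCS length of the first i characters of u and the first j characters of v. dp[i][j] = dp[i-1][j-1]+1 when the i-th and j-th characters match, else max(dp[i-1][j], dp[i][j-1]).
    ·  T  K  T  T  T
 ·  0  0  0  0  0  0
 D  0  0  0  0  0  0
 K  0  0  1  1  1  1
 T  0  1  1  2  2  2
 U  0  1  1  2  2  2
 T  0  1  1  2  3  3
 D  0  1  1  2  3  3
 X  0  1  1  2  3  3
 T  0  1  1  2  3  4
dp[8][5] = 4. One LCS (by backtracking along matches): KTTT.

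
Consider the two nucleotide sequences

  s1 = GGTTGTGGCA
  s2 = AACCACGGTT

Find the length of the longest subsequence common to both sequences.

Match G at s1[1]=s2[7], G at s1[2]=s2[8], T at s1[4]=s2[9], T at s1[6]=s2[10] — 4 bases in the same relative order in both. The LCS DP gives dp[10][10] = 4, so this is optimal.

4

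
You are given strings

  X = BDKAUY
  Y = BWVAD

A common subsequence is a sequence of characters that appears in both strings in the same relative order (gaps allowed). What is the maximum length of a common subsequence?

2

Let dp[i][j] be the LCS length of the first i characters of X and the first j characters of Y. dp[i][j] = dp[i-1][j-1]+1 when the i-th and j-th characters match, else max(dp[i-1][j], dp[i][j-1]).
    ·  B  W  V  A  D
 ·  0  0  0  0  0  0
 B  0  1  1  1  1  1
 D  0  1  1  1  1  2
 K  0  1  1  1  1  2
 A  0  1  1  1  2  2
 U  0  1  1  1  2  2
 Y  0  1  1  1  2  2
dp[6][5] = 2. One LCS (by backtracking along matches): BD.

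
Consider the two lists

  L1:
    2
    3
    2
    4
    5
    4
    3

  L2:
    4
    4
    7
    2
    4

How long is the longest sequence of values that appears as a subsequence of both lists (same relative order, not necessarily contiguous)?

Taking 2 [3,4], 4 [6,5] gives a common subsequence of length 2. Since dp[7][5] = 2, nothing longer is possible.

2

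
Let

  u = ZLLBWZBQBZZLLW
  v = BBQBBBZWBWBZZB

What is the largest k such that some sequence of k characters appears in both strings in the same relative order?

6

Match Z (u #1, v #7) → B (u #4, v #9) → W (u #5, v #10) → B (u #9, v #11) → Z (u #10, v #12) → Z (u #11, v #13) — 6 characters in the same relative order in both. dp[14][14] = 6 confirms this is the maximum.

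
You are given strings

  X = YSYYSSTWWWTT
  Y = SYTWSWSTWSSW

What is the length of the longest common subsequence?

7

Let dp[i][j] be the LCS length of the first i characters of X and the first j characters of Y. dp[i][j] = dp[i-1][j-1]+1 when the i-th and j-th characters match, else max(dp[i-1][j], dp[i][j-1]).
    ·  S  Y  T  W  S  W  S  T  W  S  S  W
 ·  0  0  0  0  0  0  0  0  0  0  0  0  0
 Y  0  0  1  1  1  1  1  1  1  1  1  1  1
 S  0  1  1  1  1  2  2  2  2  2  2  2  2
 Y  0  1  2  2  2  2  2  2  2  2  2  2  2
 Y  0  1  2  2  2  2  2  2  2  2  2  2  2
 S  0  1  2  2  2  3  3  3  3  3  3  3  3
 S  0  1  2  2  2  3  3  4  4  4  4  4  4
 T  0  1  2  3  3  3  3  4  5  5  5  5  5
 W  0  1  2  3  4  4  4  4  5  6  6  6  6
 W  0  1  2  3  4  4  5  5  5  6  6  6  7
 W  0  1  2  3  4  4  5  5  5  6  6  6  7
 T  0  1  2  3  4  4  5  5  6  6  6  6  7
 T  0  1  2  3  4  4  5  5  6  6  6  6  7
dp[12][12] = 7. One LCS (by backtracking along matches): SYSSTWW.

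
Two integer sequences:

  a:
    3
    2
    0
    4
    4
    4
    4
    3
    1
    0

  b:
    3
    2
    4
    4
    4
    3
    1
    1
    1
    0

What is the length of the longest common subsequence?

8

Let dp[i][j] be the LCS length of the first i values of a and the first j values of b. dp[i][j] = dp[i-1][j-1]+1 when the i-th and j-th values match, else max(dp[i-1][j], dp[i][j-1]).
    ·  3  2  4  4  4  3  1  1  1  0
 ·  0  0  0  0  0  0  0  0  0  0  0
 3  0  1  1  1  1  1  1  1  1  1  1
 2  0  1  2  2  2  2  2  2  2  2  2
 0  0  1  2  2  2  2  2  2  2  2  3
 4  0  1  2  3  3  3  3  3  3  3  3
 4  0  1  2  3  4  4  4  4  4  4  4
 4  0  1  2  3  4  5  5  5  5  5  5
 4  0  1  2  3  4  5  5  5  5  5  5
 3  0  1  2  3  4  5  6  6  6  6  6
 1  0  1  2  3  4  5  6  7  7  7  7
 0  0  1  2  3  4  5  6  7  7  7  8
dp[10][10] = 8. One LCS (by backtracking along matches): 3, 2, 4, 4, 4, 3, 1, 0.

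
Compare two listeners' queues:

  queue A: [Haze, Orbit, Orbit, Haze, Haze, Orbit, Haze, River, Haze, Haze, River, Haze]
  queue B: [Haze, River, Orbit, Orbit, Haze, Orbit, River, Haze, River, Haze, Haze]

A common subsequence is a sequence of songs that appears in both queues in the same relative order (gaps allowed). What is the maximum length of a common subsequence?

Match Haze at queue A[1]=queue B[1], then Orbit at queue A[2]=queue B[3], then Orbit at queue A[3]=queue B[4], then Haze at queue A[5]=queue B[5], then Orbit at queue A[6]=queue B[6], then Haze at queue A[7]=queue B[8], then River at queue A[8]=queue B[9], then Haze at queue A[10]=queue B[10], then Haze at queue A[12]=queue B[11] — 9 songs in the same relative order in both. dp[12][11] = 9 confirms this is the maximum.

9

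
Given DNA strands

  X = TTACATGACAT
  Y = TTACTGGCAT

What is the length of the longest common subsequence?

9

Let dp[i][j] be the LCS length of the first i bases of X and the first j bases of Y. dp[i][j] = dp[i-1][j-1]+1 when the i-th and j-th bases match, else max(dp[i-1][j], dp[i][j-1]).
    ·  T  T  A  C  T  G  G  C  A  T
 ·  0  0  0  0  0  0  0  0  0  0  0
 T  0  1  1  1  1  1  1  1  1  1  1
 T  0  1  2  2  2  2  2  2  2  2  2
 A  0  1  2  3  3  3  3  3  3  3  3
 C  0  1  2  3  4  4  4  4  4  4  4
 A  0  1  2  3  4  4  4  4  4  5  5
 T  0  1  2  3  4  5  5  5  5  5  6
 G  0  1  2  3  4  5  6  6  6  6  6
 A  0  1  2  3  4  5  6  6  6  7  7
 C  0  1  2  3  4  5  6  6  7  7  7
 A  0  1  2  3  4  5  6  6  7  8  8
 T  0  1  2  3  4  5  6  6  7  8  9
dp[11][10] = 9. One LCS (by backtracking along matches): TTACTGCAT.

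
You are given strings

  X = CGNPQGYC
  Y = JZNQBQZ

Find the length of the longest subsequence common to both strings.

Let dp[i][j] be the LCS length of the first i characters of X and the first j characters of Y. dp[i][j] = dp[i-1][j-1]+1 when the i-th and j-th characters match, else max(dp[i-1][j], dp[i][j-1]).
    ·  J  Z  N  Q  B  Q  Z
 ·  0  0  0  0  0  0  0  0
 C  0  0  0  0  0  0  0  0
 G  0  0  0  0  0  0  0  0
 N  0  0  0  1  1  1  1  1
 P  0  0  0  1  1  1  1  1
 Q  0  0  0  1  2  2  2  2
 G  0  0  0  1  2  2  2  2
 Y  0  0  0  1  2  2  2  2
 C  0  0  0  1  2  2  2  2
dp[8][7] = 2. One LCS (by backtracking along matches): NQ.

2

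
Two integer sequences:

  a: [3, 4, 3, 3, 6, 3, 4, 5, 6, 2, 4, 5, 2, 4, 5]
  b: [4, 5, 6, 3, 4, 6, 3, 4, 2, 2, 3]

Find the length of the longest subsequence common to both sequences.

7

One common subsequence of length 7: 3 (a #1, b #4) → 4 (a #2, b #5) → 6 (a #5, b #6) → 3 (a #6, b #7) → 4 (a #7, b #8) → 2 (a #10, b #9) → 2 (a #13, b #10). The LCS DP gives dp[15][11] = 7, so this is optimal.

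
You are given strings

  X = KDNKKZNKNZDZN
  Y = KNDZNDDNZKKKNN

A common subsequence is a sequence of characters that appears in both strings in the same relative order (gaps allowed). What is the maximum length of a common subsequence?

8

Match K [1,1], D [2,7], N [3,8], K [4,10], K [5,11], K [8,12], N [9,13], N [13,14] — 8 characters in the same relative order in both. dp[13][14] = 8 confirms this is the maximum.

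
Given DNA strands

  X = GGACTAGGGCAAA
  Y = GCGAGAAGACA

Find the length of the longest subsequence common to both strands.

7

Let dp[i][j] be the LCS length of the first i bases of X and the first j bases of Y. dp[i][j] = dp[i-1][j-1]+1 when the i-th and j-th bases match, else max(dp[i-1][j], dp[i][j-1]).
    ·  G  C  G  A  G  A  A  G  A  C  A
 ·  0  0  0  0  0  0  0  0  0  0  0  0
 G  0  1  1  1  1  1  1  1  1  1  1  1
 G  0  1  1  2  2  2  2  2  2  2  2  2
 A  0  1  1  2  3  3  3  3  3  3  3  3
 C  0  1  2  2  3  3  3  3  3  3  4  4
 T  0  1  2  2  3  3  3  3  3  3  4  4
 A  0  1  2  2  3  3  4  4  4  4  4  5
 G  0  1  2  3  3  4  4  4  5  5  5  5
 G  0  1  2  3  3  4  4  4  5  5  5  5
 G  0  1  2  3  3  4  4  4  5  5  5  5
 C  0  1  2  3  3  4  4  4  5  5  6  6
 A  0  1  2  3  4  4  5  5  5  6  6  7
 A  0  1  2  3  4  4  5  6  6  6  6  7
 A  0  1  2  3  4  4  5  6  6  7  7  7
dp[13][11] = 7. One LCS (by backtracking along matches): GGAAGCA.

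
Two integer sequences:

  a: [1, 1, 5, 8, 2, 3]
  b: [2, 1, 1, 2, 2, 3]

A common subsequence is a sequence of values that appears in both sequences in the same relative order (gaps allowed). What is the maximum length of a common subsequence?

4

One common subsequence of length 4: 1 [1,2] → 1 [2,3] → 2 [5,5] → 3 [6,6]. The LCS DP gives dp[6][6] = 4, so this is optimal.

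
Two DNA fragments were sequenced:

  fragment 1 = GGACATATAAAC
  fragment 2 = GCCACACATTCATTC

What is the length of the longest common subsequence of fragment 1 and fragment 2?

Match G [1,1] → A [3,6] → C [4,7] → A [5,8] → T [6,10] → A [7,12] → T [8,14] → C [12,15] — 8 bases in the same relative order in both. Since dp[12][15] = 8, nothing longer is possible.

8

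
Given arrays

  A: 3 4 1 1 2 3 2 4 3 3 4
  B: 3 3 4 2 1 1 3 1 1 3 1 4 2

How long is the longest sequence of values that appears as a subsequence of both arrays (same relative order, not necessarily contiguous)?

7

Pick 3 at A[1]=B[2] → 4 at A[2]=B[3] → 1 at A[3]=B[5] → 1 at A[4]=B[6] → 3 at A[6]=B[7] → 3 at A[9]=B[10] → 4 at A[11]=B[12]; all 7 values appear in both, in order. The LCS DP gives dp[11][13] = 7, so this is optimal.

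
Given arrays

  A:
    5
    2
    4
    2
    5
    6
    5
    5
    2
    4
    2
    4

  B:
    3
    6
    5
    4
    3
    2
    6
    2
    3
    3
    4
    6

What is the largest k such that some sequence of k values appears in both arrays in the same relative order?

Match 5 [1,3], 4 [3,4], 2 [4,6], 6 [6,7], 2 [9,8], 4 [10,11] — 6 values in the same relative order in both. The LCS DP gives dp[12][12] = 6, so this is optimal.

6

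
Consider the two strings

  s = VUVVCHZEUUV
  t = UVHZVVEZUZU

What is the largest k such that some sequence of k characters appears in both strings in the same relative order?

7

Taking U at s[2]=t[1]; then V at s[4]=t[2]; then H at s[6]=t[3]; then Z at s[7]=t[4]; then E at s[8]=t[7]; then U at s[9]=t[9]; then U at s[10]=t[11] gives a common subsequence of length 7. The LCS DP gives dp[11][11] = 7, so this is optimal.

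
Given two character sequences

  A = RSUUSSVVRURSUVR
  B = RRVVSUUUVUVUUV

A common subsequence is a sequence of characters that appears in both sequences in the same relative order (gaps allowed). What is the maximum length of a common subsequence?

9

Pick R at A[1]=B[2] → S at A[2]=B[5] → U at A[3]=B[7] → U at A[4]=B[8] → V at A[7]=B[9] → V at A[8]=B[11] → U at A[10]=B[12] → U at A[13]=B[13] → V at A[14]=B[14]; all 9 characters appear in both, in order, and the DP table's final entry dp[15][14] is also 9, so no common subsequence is longer.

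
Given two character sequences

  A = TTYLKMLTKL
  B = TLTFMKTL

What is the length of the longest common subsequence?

5

Let dp[i][j] be the LCS length of the first i characters of A and the first j characters of B. dp[i][j] = dp[i-1][j-1]+1 when the i-th and j-th characters match, else max(dp[i-1][j], dp[i][j-1]).
    ·  T  L  T  F  M  K  T  L
 ·  0  0  0  0  0  0  0  0  0
 T  0  1  1  1  1  1  1  1  1
 T  0  1  1  2  2  2  2  2  2
 Y  0  1  1  2  2  2  2  2  2
 L  0  1  2  2  2  2  2  2  3
 K  0  1  2  2  2  2  3  3  3
 M  0  1  2  2  2  3  3  3  3
 L  0  1  2  2  2  3  3  3  4
 T  0  1  2  3  3  3  3  4  4
 K  0  1  2  3  3  3  4  4  4
 L  0  1  2  3  3  3  4  4  5
dp[10][8] = 5. One LCS (by backtracking along matches): TTKTL.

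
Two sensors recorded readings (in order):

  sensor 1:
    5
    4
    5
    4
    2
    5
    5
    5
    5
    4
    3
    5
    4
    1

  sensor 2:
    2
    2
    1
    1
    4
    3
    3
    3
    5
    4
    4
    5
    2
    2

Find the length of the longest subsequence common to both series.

5

Match 4 (sensor 1 #2, sensor 2 #5), then 5 (sensor 1 #3, sensor 2 #9), then 4 (sensor 1 #4, sensor 2 #10), then 4 (sensor 1 #10, sensor 2 #11), then 5 (sensor 1 #12, sensor 2 #12) — 5 values in the same relative order in both. Since dp[14][14] = 5, nothing longer is possible.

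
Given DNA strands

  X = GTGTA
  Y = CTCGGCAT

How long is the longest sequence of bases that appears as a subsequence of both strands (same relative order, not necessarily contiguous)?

One common subsequence of length 3: G (X #1, Y #4) → G (X #3, Y #5) → T (X #4, Y #8). The LCS DP gives dp[5][8] = 3, so this is optimal.

3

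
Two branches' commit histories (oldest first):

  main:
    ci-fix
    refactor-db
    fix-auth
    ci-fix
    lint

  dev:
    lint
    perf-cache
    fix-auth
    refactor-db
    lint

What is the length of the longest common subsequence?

Pick refactor-db (main #2, dev #4); then lint (main #5, dev #5); all 2 commits appear in both, in order, and the DP table's final entry dp[5][5] is also 2, so no common subsequence is longer.

2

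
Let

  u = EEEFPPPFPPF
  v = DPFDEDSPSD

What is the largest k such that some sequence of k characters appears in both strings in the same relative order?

Let dp[i][j] be the LCS length of the first i characters of u and the first j characters of v. dp[i][j] = dp[i-1][j-1]+1 when the i-th and j-th characters match, else max(dp[i-1][j], dp[i][j-1]).
    ·  D  P  F  D  E  D  S  P  S  D
 ·  0  0  0  0  0  0  0  0  0  0  0
 E  0  0  0  0  0  1  1  1  1  1  1
 E  0  0  0  0  0  1  1  1  1  1  1
 E  0  0  0  0  0  1  1  1  1  1  1
 F  0  0  0  1  1  1  1  1  1  1  1
 P  0  0  1  1  1  1  1  1  2  2  2
 P  0  0  1  1  1  1  1  1  2  2  2
 P  0  0  1  1  1  1  1  1  2  2  2
 F  0  0  1  2  2  2  2  2  2  2  2
 P  0  0  1  2  2  2  2  2  3  3  3
 P  0  0  1  2  2  2  2  2  3  3  3
 F  0  0  1  2  2  2  2  2  3  3  3
dp[11][10] = 3. One LCS (by backtracking along matches): PFP.

3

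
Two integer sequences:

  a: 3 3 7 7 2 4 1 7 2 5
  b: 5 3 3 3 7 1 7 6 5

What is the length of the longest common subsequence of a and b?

Let dp[i][j] be the LCS length of the first i values of a and the first j values of b. dp[i][j] = dp[i-1][j-1]+1 when the i-th and j-th values match, else max(dp[i-1][j], dp[i][j-1]).
    ·  5  3  3  3  7  1  7  6  5
 ·  0  0  0  0  0  0  0  0  0  0
 3  0  0  1  1  1  1  1  1  1  1
 3  0  0  1  2  2  2  2  2  2  2
 7  0  0  1  2  2  3  3  3  3  3
 7  0  0  1  2  2  3  3  4  4  4
 2  0  0  1  2  2  3  3  4  4  4
 4  0  0  1  2  2  3  3  4  4  4
 1  0  0  1  2  2  3  4  4  4  4
 7  0  0  1  2  2  3  4  5  5  5
 2  0  0  1  2  2  3  4  5  5  5
 5  0  1  1  2  2  3  4  5  5  6
dp[10][9] = 6. One LCS (by backtracking along matches): 3, 3, 7, 1, 7, 5.

6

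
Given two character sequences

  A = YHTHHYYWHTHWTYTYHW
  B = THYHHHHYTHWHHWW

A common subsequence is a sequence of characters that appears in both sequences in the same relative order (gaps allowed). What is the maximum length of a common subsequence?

Taking Y [1,3], H [2,5], H [4,6], H [5,7], Y [6,8], W [8,11], H [9,12], H [11,13], W [12,14], W [18,15] gives a common subsequence of length 10. dp[18][15] = 10 confirms this is the maximum.

10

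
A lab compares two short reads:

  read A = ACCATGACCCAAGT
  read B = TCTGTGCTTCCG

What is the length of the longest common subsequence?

Match C (read A #2, read B #2), then T (read A #5, read B #5), then G (read A #6, read B #6), then C (read A #8, read B #7), then C (read A #9, read B #10), then C (read A #10, read B #11), then G (read A #13, read B #12) — 7 bases in the same relative order in both. The LCS DP gives dp[14][12] = 7, so this is optimal.

7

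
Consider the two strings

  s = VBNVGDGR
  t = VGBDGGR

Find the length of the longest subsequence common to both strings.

5

Match V (s #1, t #1), B (s #2, t #3), G (s #5, t #5), G (s #7, t #6), R (s #8, t #7) — 5 characters in the same relative order in both, and the DP table's final entry dp[8][7] is also 5, so no common subsequence is longer.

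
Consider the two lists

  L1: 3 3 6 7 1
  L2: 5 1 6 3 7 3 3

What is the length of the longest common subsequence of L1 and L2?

2

Taking 3 at L1[1]=L2[6] → 3 at L1[2]=L2[7] gives a common subsequence of length 2. The LCS DP gives dp[5][7] = 2, so this is optimal.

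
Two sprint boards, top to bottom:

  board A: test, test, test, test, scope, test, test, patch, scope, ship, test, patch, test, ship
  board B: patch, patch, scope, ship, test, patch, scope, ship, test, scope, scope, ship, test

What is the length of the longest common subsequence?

7

Taking scope [5,3], then test [7,5], then patch [8,6], then scope [9,7], then ship [10,8], then test [11,9], then test [13,13] gives a common subsequence of length 7. Since dp[14][13] = 7, nothing longer is possible.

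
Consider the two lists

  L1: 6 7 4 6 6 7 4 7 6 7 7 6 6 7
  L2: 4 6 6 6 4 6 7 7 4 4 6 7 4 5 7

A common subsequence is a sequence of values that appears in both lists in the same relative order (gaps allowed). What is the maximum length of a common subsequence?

One common subsequence of length 9: 6 (L1 #1, L2 #2), then 6 (L1 #4, L2 #3), then 6 (L1 #5, L2 #4), then 4 (L1 #7, L2 #5), then 6 (L1 #9, L2 #6), then 7 (L1 #10, L2 #7), then 7 (L1 #11, L2 #8), then 6 (L1 #12, L2 #11), then 7 (L1 #14, L2 #15). The LCS DP gives dp[14][15] = 9, so this is optimal.

9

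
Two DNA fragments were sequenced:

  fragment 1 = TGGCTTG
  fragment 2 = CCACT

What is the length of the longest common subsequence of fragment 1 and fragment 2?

Let dp[i][j] be the LCS length of the first i bases of fragment 1 and the first j bases of fragment 2. dp[i][j] = dp[i-1][j-1]+1 when the i-th and j-th bases match, else max(dp[i-1][j], dp[i][j-1]).
    ·  C  C  A  C  T
 ·  0  0  0  0  0  0
 T  0  0  0  0  0  1
 G  0  0  0  0  0  1
 G  0  0  0  0  0  1
 C  0  1  1  1  1  1
 T  0  1  1  1  1  2
 T  0  1  1  1  1  2
 G  0  1  1  1  1  2
dp[7][5] = 2. One LCS (by backtracking along matches): CT.

2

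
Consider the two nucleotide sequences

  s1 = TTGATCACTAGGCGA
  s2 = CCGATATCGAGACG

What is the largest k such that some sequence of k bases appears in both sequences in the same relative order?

Taking G [3,3], then A [4,4], then T [5,5], then A [7,6], then C [8,8], then A [10,10], then G [11,11], then C [13,13], then G [14,14] gives a common subsequence of length 9. dp[15][14] = 9 confirms this is the maximum.

9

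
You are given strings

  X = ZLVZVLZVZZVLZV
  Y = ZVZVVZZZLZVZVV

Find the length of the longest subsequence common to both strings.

10

Match Z [1,1], V [3,2], Z [4,3], V [5,5], L [6,9], Z [7,10], V [8,11], Z [10,12], V [11,13], V [14,14] — 10 characters in the same relative order in both. dp[14][14] = 10 confirms this is the maximum.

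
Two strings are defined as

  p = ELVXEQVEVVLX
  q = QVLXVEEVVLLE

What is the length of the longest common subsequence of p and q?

Let dp[i][j] be the LCS length of the first i characters of p and the first j characters of q. dp[i][j] = dp[i-1][j-1]+1 when the i-th and j-th characters match, else max(dp[i-1][j], dp[i][j-1]).
    ·  Q  V  L  X  V  E  E  V  V  L  L  E
 ·  0  0  0  0  0  0  0  0  0  0  0  0  0
 E  0  0  0  0  0  0  1  1  1  1  1  1  1
 L  0  0  0  1  1  1  1  1  1  1  2  2  2
 V  0  0  1  1  1  2  2  2  2  2  2  2  2
 X  0  0  1  1  2  2  2  2  2  2  2  2  2
 E  0  0  1  1  2  2  3  3  3  3  3  3  3
 Q  0  1  1  1  2  2  3  3  3  3  3  3  3
 V  0  1  2  2  2  3  3  3  4  4  4  4  4
 E  0  1  2  2  2  3  4  4  4  4  4  4  5
 V  0  1  2  2  2  3  4  4  5  5  5  5  5
 V  0  1  2  2  2  3  4  4  5  6  6  6  6
 L  0  1  2  3  3  3  4  4  5  6  7  7  7
 X  0  1  2  3  4  4  4  4  5  6  7  7  7
dp[12][12] = 7. One LCS (by backtracking along matches): LVEEVVL.

7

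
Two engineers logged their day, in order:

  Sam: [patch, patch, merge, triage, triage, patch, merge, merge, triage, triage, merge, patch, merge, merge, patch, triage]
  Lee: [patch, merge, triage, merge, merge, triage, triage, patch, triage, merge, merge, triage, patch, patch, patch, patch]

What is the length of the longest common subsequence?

Match patch [2,1], then merge [3,2], then triage [5,3], then merge [7,4], then merge [8,5], then triage [9,6], then triage [10,7], then patch [12,8], then merge [13,10], then merge [14,11], then patch [15,16] — 11 tasks in the same relative order in both. dp[16][16] = 11 confirms this is the maximum.

11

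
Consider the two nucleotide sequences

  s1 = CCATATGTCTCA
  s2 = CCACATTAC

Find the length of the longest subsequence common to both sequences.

Pick C at s1[1]=s2[1] → C at s1[2]=s2[2] → A at s1[3]=s2[3] → A at s1[5]=s2[5] → T at s1[6]=s2[6] → T at s1[8]=s2[7] → C at s1[11]=s2[9]; all 7 bases appear in both, in order, and the DP table's final entry dp[12][9] is also 7, so no common subsequence is longer.

7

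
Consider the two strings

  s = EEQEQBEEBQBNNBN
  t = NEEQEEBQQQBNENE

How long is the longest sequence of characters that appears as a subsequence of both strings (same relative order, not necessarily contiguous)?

One common subsequence of length 10: E [2,2], then E [4,3], then Q [5,4], then E [7,5], then E [8,6], then B [9,7], then Q [10,10], then B [11,11], then N [12,12], then N [13,14], and the DP table's final entry dp[15][15] is also 10, so no common subsequence is longer.

10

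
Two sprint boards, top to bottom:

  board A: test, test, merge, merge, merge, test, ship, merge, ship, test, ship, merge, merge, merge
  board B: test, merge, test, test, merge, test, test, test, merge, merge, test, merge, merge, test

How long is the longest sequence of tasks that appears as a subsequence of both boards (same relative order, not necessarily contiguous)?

8

Pick test (board A #1, board B #3), test (board A #2, board B #4), merge (board A #3, board B #5), merge (board A #4, board B #9), merge (board A #5, board B #10), test (board A #6, board B #11), merge (board A #8, board B #13), test (board A #10, board B #14); all 8 tasks appear in both, in order, and the DP table's final entry dp[14][14] is also 8, so no common subsequence is longer.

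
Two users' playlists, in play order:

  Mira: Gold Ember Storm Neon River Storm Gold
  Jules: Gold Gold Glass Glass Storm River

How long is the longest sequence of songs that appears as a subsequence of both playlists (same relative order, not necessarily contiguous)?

3

One common subsequence of length 3: Gold [1,2], Storm [3,5], River [5,6], and the DP table's final entry dp[7][6] is also 3, so no common subsequence is longer.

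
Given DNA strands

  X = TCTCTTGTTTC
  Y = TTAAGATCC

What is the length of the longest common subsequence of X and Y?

One common subsequence of length 5: T [1,1] → T [3,2] → G [7,5] → T [8,7] → C [11,9]. dp[11][9] = 5 confirms this is the maximum.

5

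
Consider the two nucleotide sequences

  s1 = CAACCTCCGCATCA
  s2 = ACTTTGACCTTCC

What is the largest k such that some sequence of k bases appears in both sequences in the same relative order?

7

Taking C at s1[1]=s2[2], A at s1[3]=s2[7], C at s1[4]=s2[8], C at s1[5]=s2[9], T at s1[6]=s2[11], C at s1[10]=s2[12], C at s1[13]=s2[13] gives a common subsequence of length 7. dp[14][13] = 7 confirms this is the maximum.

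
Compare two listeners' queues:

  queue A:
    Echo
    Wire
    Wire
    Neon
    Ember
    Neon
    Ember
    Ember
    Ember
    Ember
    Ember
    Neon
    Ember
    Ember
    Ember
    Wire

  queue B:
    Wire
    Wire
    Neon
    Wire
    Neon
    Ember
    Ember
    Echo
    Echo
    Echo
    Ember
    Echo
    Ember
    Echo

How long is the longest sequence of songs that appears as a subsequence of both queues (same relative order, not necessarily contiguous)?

Pick Wire (queue A #2, queue B #1); then Wire (queue A #3, queue B #2); then Neon (queue A #4, queue B #3); then Neon (queue A #6, queue B #5); then Ember (queue A #7, queue B #6); then Ember (queue A #8, queue B #7); then Ember (queue A #9, queue B #11); then Ember (queue A #10, queue B #13); all 8 songs appear in both, in order. dp[16][14] = 8 confirms this is the maximum.

8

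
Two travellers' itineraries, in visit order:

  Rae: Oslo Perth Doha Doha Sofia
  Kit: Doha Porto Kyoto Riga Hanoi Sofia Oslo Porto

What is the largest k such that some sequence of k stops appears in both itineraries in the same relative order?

One common subsequence of length 2: Doha at Rae[3]=Kit[1] → Sofia at Rae[5]=Kit[6], and the DP table's final entry dp[5][8] is also 2, so no common subsequence is longer.

2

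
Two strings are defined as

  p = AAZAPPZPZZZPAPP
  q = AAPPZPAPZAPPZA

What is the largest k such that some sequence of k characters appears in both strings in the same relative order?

10

Taking A at p[2]=q[1]; then A at p[4]=q[2]; then P at p[5]=q[3]; then P at p[6]=q[4]; then Z at p[7]=q[5]; then P at p[8]=q[8]; then Z at p[11]=q[9]; then A at p[13]=q[10]; then P at p[14]=q[11]; then P at p[15]=q[12] gives a common subsequence of length 10. Since dp[15][14] = 10, nothing longer is possible.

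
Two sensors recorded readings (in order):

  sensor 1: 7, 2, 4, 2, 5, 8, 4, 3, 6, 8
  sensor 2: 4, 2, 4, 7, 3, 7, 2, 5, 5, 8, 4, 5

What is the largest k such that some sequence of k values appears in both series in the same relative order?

6

Let dp[i][j] be the LCS length of the first i values of sensor 1 and the first j values of sensor 2. dp[i][j] = dp[i-1][j-1]+1 when the i-th and j-th values match, else max(dp[i-1][j], dp[i][j-1]).
    ·  4  2  4  7  3  7  2  5  5  8  4  5
 ·  0  0  0  0  0  0  0  0  0  0  0  0  0
 7  0  0  0  0  1  1  1  1  1  1  1  1  1
 2  0  0  1  1  1  1  1  2  2  2  2  2  2
 4  0  1  1  2  2  2  2  2  2  2  2  3  3
 2  0  1  2  2  2  2  2  3  3  3  3  3  3
 5  0  1  2  2  2  2  2  3  4  4  4  4  4
 8  0  1  2  2  2  2  2  3  4  4  5  5  5
 4  0  1  2  3  3  3  3  3  4  4  5  6  6
 3  0  1  2  3  3  4  4  4  4  4  5  6  6
 6  0  1  2  3  3  4  4  4  4  4  5  6  6
 8  0  1  2  3  3  4  4  4  4  4  5  6  6
dp[10][12] = 6. One LCS (by backtracking along matches): 2, 4, 2, 5, 8, 4.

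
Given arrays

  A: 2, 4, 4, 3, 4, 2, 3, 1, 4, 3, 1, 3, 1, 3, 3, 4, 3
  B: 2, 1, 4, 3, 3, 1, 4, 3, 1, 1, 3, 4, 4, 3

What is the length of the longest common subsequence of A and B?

12

One common subsequence of length 12: 2 (A #1, B #1), 4 (A #3, B #3), 3 (A #4, B #4), 3 (A #7, B #5), 1 (A #8, B #6), 4 (A #9, B #7), 3 (A #10, B #8), 1 (A #11, B #9), 1 (A #13, B #10), 3 (A #14, B #11), 4 (A #16, B #13), 3 (A #17, B #14). dp[17][14] = 12 confirms this is the maximum.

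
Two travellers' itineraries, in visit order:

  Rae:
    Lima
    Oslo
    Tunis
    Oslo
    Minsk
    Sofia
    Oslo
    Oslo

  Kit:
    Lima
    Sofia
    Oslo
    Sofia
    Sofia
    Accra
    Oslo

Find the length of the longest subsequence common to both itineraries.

4

Match Lima (Rae #1, Kit #1), then Oslo (Rae #2, Kit #3), then Sofia (Rae #6, Kit #5), then Oslo (Rae #8, Kit #7) — 4 stops in the same relative order in both, and the DP table's final entry dp[8][7] is also 4, so no common subsequence is longer.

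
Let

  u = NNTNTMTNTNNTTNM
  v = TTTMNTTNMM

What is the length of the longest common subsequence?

8

Match T (u #3, v #2); then T (u #5, v #3); then M (u #6, v #4); then N (u #11, v #5); then T (u #12, v #6); then T (u #13, v #7); then N (u #14, v #8); then M (u #15, v #10) — 8 characters in the same relative order in both. dp[15][10] = 8 confirms this is the maximum.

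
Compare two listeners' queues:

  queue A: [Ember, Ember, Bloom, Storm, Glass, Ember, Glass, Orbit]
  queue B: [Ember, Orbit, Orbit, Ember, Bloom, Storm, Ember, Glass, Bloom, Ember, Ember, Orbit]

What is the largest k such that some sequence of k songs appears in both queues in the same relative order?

Match Ember (queue A #1, queue B #1), Ember (queue A #2, queue B #4), Bloom (queue A #3, queue B #5), Storm (queue A #4, queue B #6), Glass (queue A #5, queue B #8), Ember (queue A #6, queue B #11), Orbit (queue A #8, queue B #12) — 7 songs in the same relative order in both. dp[8][12] = 7 confirms this is the maximum.

7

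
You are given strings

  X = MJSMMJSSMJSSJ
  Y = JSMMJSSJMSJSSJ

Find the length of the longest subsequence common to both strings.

12

Pick J [2,1], S [3,2], M [4,3], M [5,4], J [6,5], S [7,6], S [8,7], M [9,9], J [10,11], S [11,12], S [12,13], J [13,14]; all 12 characters appear in both, in order. dp[13][14] = 12 confirms this is the maximum.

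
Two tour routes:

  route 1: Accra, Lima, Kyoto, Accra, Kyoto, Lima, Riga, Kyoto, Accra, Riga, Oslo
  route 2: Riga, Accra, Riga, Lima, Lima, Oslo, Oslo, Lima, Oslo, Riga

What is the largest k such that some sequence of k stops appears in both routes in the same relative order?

Match Accra [1,2]; then Lima [2,5]; then Lima [6,8]; then Riga [10,10] — 4 stops in the same relative order in both. Since dp[11][10] = 4, nothing longer is possible.

4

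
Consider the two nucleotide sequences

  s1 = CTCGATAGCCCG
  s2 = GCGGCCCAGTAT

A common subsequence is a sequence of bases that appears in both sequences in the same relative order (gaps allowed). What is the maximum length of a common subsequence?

7

Let dp[i][j] be the LCS length of the first i bases of s1 and the first j bases of s2. dp[i][j] = dp[i-1][j-1]+1 when the i-th and j-th bases match, else max(dp[i-1][j], dp[i][j-1]).
    ·  G  C  G  G  C  C  C  A  G  T  A  T
 ·  0  0  0  0  0  0  0  0  0  0  0  0  0
 C  0  0  1  1  1  1  1  1  1  1  1  1  1
 T  0  0  1  1  1  1  1  1  1  1  2  2  2
 C  0  0  1  1  1  2  2  2  2  2  2  2  2
 G  0  1  1  2  2  2  2  2  2  3  3  3  3
 A  0  1  1  2  2  2  2  2  3  3  3  4  4
 T  0  1  1  2  2  2  2  2  3  3  4  4  5
 A  0  1  1  2  2  2  2  2  3  3  4  5  5
 G  0  1  1  2  3  3  3  3  3  4  4  5  5
 C  0  1  2  2  3  4  4  4  4  4  4  5  5
 C  0  1  2  2  3  4  5  5  5  5  5  5  5
 C  0  1  2  2  3  4  5  6  6  6  6  6  6
 G  0  1  2  3  3  4  5  6  6  7  7  7  7
dp[12][12] = 7. One LCS (by backtracking along matches): CGGCCCG.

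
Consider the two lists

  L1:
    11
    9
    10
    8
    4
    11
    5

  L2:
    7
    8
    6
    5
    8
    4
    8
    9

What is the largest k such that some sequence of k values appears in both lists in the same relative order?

2

Taking 8 [4,5], 4 [5,6] gives a common subsequence of length 2, and the DP table's final entry dp[7][8] is also 2, so no common subsequence is longer.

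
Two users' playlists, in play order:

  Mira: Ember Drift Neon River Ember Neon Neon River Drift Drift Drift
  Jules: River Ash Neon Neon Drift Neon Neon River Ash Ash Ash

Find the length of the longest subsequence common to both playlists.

4

Pick Drift [2,5], then Neon [6,6], then Neon [7,7], then River [8,8]; all 4 songs appear in both, in order. The LCS DP gives dp[11][11] = 4, so this is optimal.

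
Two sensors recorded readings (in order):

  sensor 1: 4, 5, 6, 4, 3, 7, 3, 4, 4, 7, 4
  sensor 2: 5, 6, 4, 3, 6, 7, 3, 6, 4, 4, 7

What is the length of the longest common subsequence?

9

Let dp[i][j] be the LCS length of the first i values of sensor 1 and the first j values of sensor 2. dp[i][j] = dp[i-1][j-1]+1 when the i-th and j-th values match, else max(dp[i-1][j], dp[i][j-1]).
    ·  5  6  4  3  6  7  3  6  4  4  7
 ·  0  0  0  0  0  0  0  0  0  0  0  0
 4  0  0  0  1  1  1  1  1  1  1  1  1
 5  0  1  1  1  1  1  1  1  1  1  1  1
 6  0  1  2  2  2  2  2  2  2  2  2  2
 4  0  1  2  3  3  3  3  3  3  3  3  3
 3  0  1  2  3  4  4  4  4  4  4  4  4
 7  0  1  2  3  4  4  5  5  5  5  5  5
 3  0  1  2  3  4  4  5  6  6  6  6  6
 4  0  1  2  3  4  4  5  6  6  7  7  7
 4  0  1  2  3  4  4  5  6  6  7  8  8
 7  0  1  2  3  4  4  5  6  6  7  8  9
 4  0  1  2  3  4  4  5  6  6  7  8  9
dp[11][11] = 9. One LCS (by backtracking along matches): 5, 6, 4, 3, 7, 3, 4, 4, 7.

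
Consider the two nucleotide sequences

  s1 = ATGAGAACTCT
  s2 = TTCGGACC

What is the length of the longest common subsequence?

Let dp[i][j] be the LCS length of the first i bases of s1 and the first j bases of s2. dp[i][j] = dp[i-1][j-1]+1 when the i-th and j-th bases match, else max(dp[i-1][j], dp[i][j-1]).
    ·  T  T  C  G  G  A  C  C
 ·  0  0  0  0  0  0  0  0  0
 A  0  0  0  0  0  0  1  1  1
 T  0  1  1  1  1  1  1  1  1
 G  0  1  1  1  2  2  2  2  2
 A  0  1  1  1  2  2  3  3  3
 G  0  1  1  1  2  3  3  3  3
 A  0  1  1  1  2  3  4  4  4
 A  0  1  1  1  2  3  4  4  4
 C  0  1  1  2  2  3  4  5  5
 T  0  1  2  2  2  3  4  5  5
 C  0  1  2  3  3  3  4  5  6
 T  0  1  2  3  3  3  4  5  6
dp[11][8] = 6. One LCS (by backtracking along matches): TGGACC.

6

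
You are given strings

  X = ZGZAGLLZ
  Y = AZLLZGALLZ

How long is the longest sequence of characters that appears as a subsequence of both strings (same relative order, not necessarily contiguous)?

6

Match Z [1,5]; then G [2,6]; then A [4,7]; then L [6,8]; then L [7,9]; then Z [8,10] — 6 characters in the same relative order in both. dp[8][10] = 6 confirms this is the maximum.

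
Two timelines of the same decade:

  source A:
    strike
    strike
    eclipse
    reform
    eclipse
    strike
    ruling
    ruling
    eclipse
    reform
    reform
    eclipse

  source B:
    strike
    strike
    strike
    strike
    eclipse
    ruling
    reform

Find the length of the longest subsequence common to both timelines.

5

One common subsequence of length 5: strike at source A[1]=source B[3], then strike at source A[2]=source B[4], then eclipse at source A[5]=source B[5], then ruling at source A[8]=source B[6], then reform at source A[11]=source B[7]. Since dp[12][7] = 5, nothing longer is possible.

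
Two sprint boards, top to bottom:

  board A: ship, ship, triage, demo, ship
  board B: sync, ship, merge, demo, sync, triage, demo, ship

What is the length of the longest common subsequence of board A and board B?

One common subsequence of length 4: ship [1,2] → triage [3,6] → demo [4,7] → ship [5,8], and the DP table's final entry dp[5][8] is also 4, so no common subsequence is longer.

4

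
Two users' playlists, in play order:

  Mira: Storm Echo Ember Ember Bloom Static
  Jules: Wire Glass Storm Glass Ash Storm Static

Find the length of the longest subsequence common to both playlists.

Taking Storm at Mira[1]=Jules[6], then Static at Mira[6]=Jules[7] gives a common subsequence of length 2, and the DP table's final entry dp[6][7] is also 2, so no common subsequence is longer.

2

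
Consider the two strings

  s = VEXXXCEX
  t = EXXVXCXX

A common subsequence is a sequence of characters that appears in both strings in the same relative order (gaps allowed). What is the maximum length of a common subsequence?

6

Taking E (s #2, t #1); then X (s #3, t #2); then X (s #4, t #3); then X (s #5, t #5); then C (s #6, t #6); then X (s #8, t #8) gives a common subsequence of length 6. The LCS DP gives dp[8][8] = 6, so this is optimal.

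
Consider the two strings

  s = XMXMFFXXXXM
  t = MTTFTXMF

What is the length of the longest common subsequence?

One common subsequence of length 4: M [2,1]; then X [3,6]; then M [4,7]; then F [6,8]. Since dp[11][8] = 4, nothing longer is possible.

4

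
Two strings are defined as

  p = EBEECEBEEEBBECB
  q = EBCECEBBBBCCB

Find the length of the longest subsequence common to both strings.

Match E at p[1]=q[1] → B at p[2]=q[2] → E at p[4]=q[4] → C at p[5]=q[5] → E at p[6]=q[6] → B at p[7]=q[8] → B at p[11]=q[9] → B at p[12]=q[10] → C at p[14]=q[12] → B at p[15]=q[13] — 10 characters in the same relative order in both, and the DP table's final entry dp[15][13] is also 10, so no common subsequence is longer.

10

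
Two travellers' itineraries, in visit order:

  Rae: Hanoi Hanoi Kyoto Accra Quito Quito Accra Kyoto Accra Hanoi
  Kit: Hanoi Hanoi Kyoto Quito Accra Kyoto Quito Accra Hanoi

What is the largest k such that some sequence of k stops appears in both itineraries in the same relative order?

Match Hanoi (Rae #1, Kit #1) → Hanoi (Rae #2, Kit #2) → Kyoto (Rae #3, Kit #3) → Quito (Rae #6, Kit #4) → Accra (Rae #7, Kit #5) → Kyoto (Rae #8, Kit #6) → Accra (Rae #9, Kit #8) → Hanoi (Rae #10, Kit #9) — 8 stops in the same relative order in both. dp[10][9] = 8 confirms this is the maximum.

8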